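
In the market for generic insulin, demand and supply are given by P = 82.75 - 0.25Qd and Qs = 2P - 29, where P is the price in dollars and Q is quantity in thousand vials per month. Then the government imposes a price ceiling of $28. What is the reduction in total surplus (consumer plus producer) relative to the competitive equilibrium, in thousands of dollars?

1536

Rearranging demand gives Qd = 331 - 4P. Equilibrium: 331 - 4P = 2P - 29, so 360 = 6P and P* = 60, Q* = 91.
Since 28 < 60, the ceiling is binding.
At P = 28: Qd = 331 - 4·28 = 219 and Qs = 2·28 - 29 = 27.
Quantity traded falls to 27. At Q = 27 the demand price is (331 - 27)/4 = 76 and the supply price is (29 + 27)/2 = 28.
Deadweight loss = ½ · (76 - 28) · (91 - 27) = ½ · 48 · 64 = 1536.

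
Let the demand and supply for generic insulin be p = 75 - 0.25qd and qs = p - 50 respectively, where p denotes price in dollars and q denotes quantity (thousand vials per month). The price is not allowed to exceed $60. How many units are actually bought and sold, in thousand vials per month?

Rearranging demand gives qd = 300 - 4p. Setting quantity demanded equal to quantity supplied, 300 - 4p = p - 50, gives p* = 70 and q* = 20.
The ceiling of 60 is below the equilibrium price 70, so it binds.
At p = 60: qd = 300 - 4·60 = 60 and qs = 60 - 50 = 10.
The quantity actually transacted is the short side, supply: 10.

10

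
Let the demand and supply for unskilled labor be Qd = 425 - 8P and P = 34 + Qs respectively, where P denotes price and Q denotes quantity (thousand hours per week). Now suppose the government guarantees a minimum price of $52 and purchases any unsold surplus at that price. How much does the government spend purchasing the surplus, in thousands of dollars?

Rearranging supply gives Qs = P - 34. Setting quantity demanded equal to quantity supplied, 425 - 8P = P - 34, gives P* = 51 and Q* = 17.
The floor of 52 is above the equilibrium price 51, so it binds.
At P = 52: Qd = 425 - 8·52 = 9 and Qs = 52 - 34 = 18.
Surplus = Qs - Qd = 9.
Government expenditure = surplus × support price = 9 × 52 = 468.

468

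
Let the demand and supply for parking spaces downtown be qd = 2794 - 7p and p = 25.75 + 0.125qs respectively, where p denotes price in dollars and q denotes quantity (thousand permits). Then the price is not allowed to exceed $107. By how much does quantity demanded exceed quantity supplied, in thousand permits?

Rearranging supply gives qs = 8p - 206. Equilibrium: 2794 - 7p = 8p - 206, so 3000 = 15p and p* = 200, q* = 1394.
Because the ceiling (107) lies below the market-clearing price, it is binding.
At p = 107: qd = 2794 - 7·107 = 2045 and qs = 8·107 - 206 = 650.
Shortage = qd - qs = 2045 - 650 = 1395.

1395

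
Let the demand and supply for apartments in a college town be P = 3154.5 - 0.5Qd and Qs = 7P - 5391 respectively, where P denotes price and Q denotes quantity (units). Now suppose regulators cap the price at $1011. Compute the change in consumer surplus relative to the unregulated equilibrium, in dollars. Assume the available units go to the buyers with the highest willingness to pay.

-535878.25

Rearranging demand gives Qd = 6309 - 2P. Equilibrium: 6309 - 2P = 7P - 5391, so 11700 = 9P and P* = 1300, Q* = 3709.
The ceiling of 1011 is below the equilibrium price 1300, so it binds.
At P = 1011: Qd = 6309 - 2·1011 = 4287 and Qs = 7·1011 - 5391 = 1686.
Consumer surplus without the control is ½ · (3154.5 - 1300) · 3709 = 3439170.25.
With the ceiling, 1686 units are sold at 1011 (assume they go to the highest-value buyers). The demand price at Q = 1686 is 2311.5, so CS = ½ · [(3154.5 - 1011) + (2311.5 - 1011)] · 1686 = 2903292.
Change in consumer surplus = 2903292 - 3439170.25 = -535878.25.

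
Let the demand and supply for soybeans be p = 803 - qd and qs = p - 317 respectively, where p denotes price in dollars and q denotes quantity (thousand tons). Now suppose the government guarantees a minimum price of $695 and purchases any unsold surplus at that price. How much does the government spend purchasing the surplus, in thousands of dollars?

187650

Rearranging demand gives qd = 803 - p. Equilibrium: 803 - p = p - 317, so 1120 = 2p and p* = 560, q* = 243.
The floor of 695 is above the equilibrium price 560, so it binds.
At p = 695: qd = 803 - 695 = 108 and qs = 695 - 317 = 378.
Surplus = qs - qd = 270.
Government expenditure = surplus × support price = 270 × 695 = 187650.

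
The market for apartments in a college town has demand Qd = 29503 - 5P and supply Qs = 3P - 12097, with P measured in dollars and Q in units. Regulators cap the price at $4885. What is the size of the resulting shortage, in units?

2520

Equilibrium: 29503 - 5P = 3P - 12097, so 41600 = 8P and P* = 5200, Q* = 3503.
Since 4885 < 5200, the ceiling is binding.
At P = 4885: Qd = 29503 - 5·4885 = 5078 and Qs = 3·4885 - 12097 = 2558.
Shortage = Qd - Qs = 5078 - 2558 = 2520.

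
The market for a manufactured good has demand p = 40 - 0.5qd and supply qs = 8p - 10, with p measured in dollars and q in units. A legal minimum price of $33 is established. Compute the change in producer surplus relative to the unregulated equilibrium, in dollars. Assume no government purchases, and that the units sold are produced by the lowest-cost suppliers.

Rearranging demand gives qd = 80 - 2p. In a free market, 80 - 2p = 8p - 10 gives the equilibrium p* = 9, q* = 62.
Since 33 > 9, the floor is binding.
At p = 33: qd = 80 - 2·33 = 14 and qs = 8·33 - 10 = 254.
Producer surplus without the control is ½ · (9 - 1.25) · 62 = 240.25.
With the floor, 14 units are sold at 33. The supply price at q = 14 is 3, so PS = ½ · [(33 - 1.25) + (33 - 3)] · 14 = 432.25.
Change in producer surplus = 432.25 - 240.25 = 192.

192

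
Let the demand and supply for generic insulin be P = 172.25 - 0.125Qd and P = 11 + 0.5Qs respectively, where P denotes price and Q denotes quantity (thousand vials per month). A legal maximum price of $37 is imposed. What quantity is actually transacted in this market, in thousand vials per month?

52

Rearranging demand gives Qd = 1378 - 8P; rearranging supply gives Qs = 2P - 22. In a free market, 1378 - 8P = 2P - 22 gives the equilibrium P* = 140, Q* = 258.
Because the ceiling (37) lies below the market-clearing price, it is binding.
At P = 37: Qd = 1378 - 8·37 = 1082 and Qs = 2·37 - 22 = 52.
The quantity actually transacted is the short side, supply: 52.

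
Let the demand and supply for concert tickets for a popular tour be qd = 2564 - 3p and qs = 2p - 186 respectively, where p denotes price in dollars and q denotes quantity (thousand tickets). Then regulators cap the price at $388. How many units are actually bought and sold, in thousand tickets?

In a free market, 2564 - 3p = 2p - 186 gives the equilibrium p* = 550, q* = 914.
Since 388 < 550, the ceiling is binding.
At p = 388: qd = 2564 - 3·388 = 1400 and qs = 2·388 - 186 = 590.
The quantity actually transacted is the short side, supply: 590.

590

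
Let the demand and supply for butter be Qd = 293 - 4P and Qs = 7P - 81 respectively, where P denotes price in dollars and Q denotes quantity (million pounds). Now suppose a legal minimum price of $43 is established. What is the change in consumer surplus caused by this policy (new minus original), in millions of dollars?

Setting quantity demanded equal to quantity supplied, 293 - 4P = 7P - 81, gives P* = 34 and Q* = 157.
Since 43 > 34, the floor is binding.
At P = 43: Qd = 293 - 4·43 = 121 and Qs = 7·43 - 81 = 220.
Consumer surplus without the control is ½ · (73.25 - 34) · 157 = 3081.125.
With the floor, consumers buy 121 units at 43, so CS = ½ · (73.25 - 43) · 121 = 1830.125.
Change in consumer surplus = 1830.125 - 3081.125 = -1251.

-1251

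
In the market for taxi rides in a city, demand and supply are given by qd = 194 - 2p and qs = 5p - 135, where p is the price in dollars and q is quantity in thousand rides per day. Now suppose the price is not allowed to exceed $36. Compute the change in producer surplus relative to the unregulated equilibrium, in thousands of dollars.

-797.5

Without the control the market clears where 194 - 2p = 5p - 135, i.e. p* = 47 and q* = 100.
Because the ceiling (36) lies below the market-clearing price, it is binding.
At p = 36: qd = 194 - 2·36 = 122 and qs = 5·36 - 135 = 45.
Producer surplus without the control is ½ · (47 - 27) · 100 = 1000.
With the ceiling, producers sell 45 units at 36, so PS = ½ · (36 - 27) · 45 = 202.5.
Change in producer surplus = 202.5 - 1000 = -797.5.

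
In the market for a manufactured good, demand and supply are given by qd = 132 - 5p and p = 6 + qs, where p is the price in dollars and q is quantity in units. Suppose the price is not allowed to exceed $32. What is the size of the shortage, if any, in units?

0

Rearranging supply gives qs = p - 6. Without the control the market clears where 132 - 5p = p - 6, i.e. p* = 23 and q* = 17.
The ceiling of 32 is above the equilibrium price 23, so it is not binding; the market clears at p* = 23, q* = 17.
Since the control does not bind, there is no shortage.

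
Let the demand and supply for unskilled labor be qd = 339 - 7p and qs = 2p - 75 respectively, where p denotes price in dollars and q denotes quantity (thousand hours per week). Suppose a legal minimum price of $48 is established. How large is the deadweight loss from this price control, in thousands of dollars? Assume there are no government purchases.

Equilibrium: 339 - 7p = 2p - 75, so 414 = 9p and p* = 46, q* = 17.
Because the floor (48) lies above the market-clearing price, it is binding.
At p = 48: qd = 339 - 7·48 = 3 and qs = 2·48 - 75 = 21.
Quantity traded falls to 3. At q = 3 the demand price is (339 - 3)/7 = 48 and the supply price is (75 + 3)/2 = 39.
Deadweight loss = ½ · (48 - 39) · (17 - 3) = ½ · 9 · 14 = 63.

63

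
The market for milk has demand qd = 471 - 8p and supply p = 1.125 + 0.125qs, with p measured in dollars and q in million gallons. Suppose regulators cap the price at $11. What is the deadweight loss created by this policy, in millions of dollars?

2888

Rearranging supply gives qs = 8p - 9. Equilibrium: 471 - 8p = 8p - 9, so 480 = 16p and p* = 30, q* = 231.
Since 11 < 30, the ceiling is binding.
At p = 11: qd = 471 - 8·11 = 383 and qs = 8·11 - 9 = 79.
Quantity traded falls to 79. At q = 79 the demand price is (471 - 79)/8 = 49 and the supply price is (9 + 79)/8 = 11.
Deadweight loss = ½ · (49 - 11) · (231 - 79) = ½ · 38 · 152 = 2888.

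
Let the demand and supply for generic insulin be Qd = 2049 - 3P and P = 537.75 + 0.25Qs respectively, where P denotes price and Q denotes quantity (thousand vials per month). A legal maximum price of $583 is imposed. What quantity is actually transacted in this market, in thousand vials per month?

Rearranging supply gives Qs = 4P - 2151. Without the control the market clears where 2049 - 3P = 4P - 2151, i.e. P* = 600 and Q* = 249.
Since 583 < 600, the ceiling is binding.
At P = 583: Qd = 2049 - 3·583 = 300 and Qs = 4·583 - 2151 = 181.
The quantity actually transacted is the short side, supply: 181.

181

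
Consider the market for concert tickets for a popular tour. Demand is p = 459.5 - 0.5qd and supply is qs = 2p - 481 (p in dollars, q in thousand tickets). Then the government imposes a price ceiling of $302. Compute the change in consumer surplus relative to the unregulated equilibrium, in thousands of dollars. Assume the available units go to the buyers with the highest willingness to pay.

Rearranging demand gives qd = 919 - 2p. Setting quantity demanded equal to quantity supplied, 919 - 2p = 2p - 481, gives p* = 350 and q* = 219.
The ceiling of 302 is below the equilibrium price 350, so it binds.
At p = 302: qd = 919 - 2·302 = 315 and qs = 2·302 - 481 = 123.
Consumer surplus without the control is ½ · (459.5 - 350) · 219 = 11990.25.
With the ceiling, 123 units are sold at 302 (assume they go to the highest-value buyers). The demand price at q = 123 is 398, so CS = ½ · [(459.5 - 302) + (398 - 302)] · 123 = 15590.25.
Change in consumer surplus = 15590.25 - 11990.25 = 3600.

3600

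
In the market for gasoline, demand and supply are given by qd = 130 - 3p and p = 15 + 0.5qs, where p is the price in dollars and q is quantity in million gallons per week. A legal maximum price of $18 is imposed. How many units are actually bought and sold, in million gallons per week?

Rearranging supply gives qs = 2p - 30. Without the control the market clears where 130 - 3p = 2p - 30, i.e. p* = 32 and q* = 34.
The ceiling of 18 is below the equilibrium price 32, so it binds.
At p = 18: qd = 130 - 3·18 = 76 and qs = 2·18 - 30 = 6.
The quantity actually transacted is the short side, supply: 6.

6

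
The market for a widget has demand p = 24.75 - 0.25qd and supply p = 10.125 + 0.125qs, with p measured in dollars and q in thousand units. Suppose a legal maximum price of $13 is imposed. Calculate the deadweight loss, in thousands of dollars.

48

Rearranging demand gives qd = 99 - 4p; rearranging supply gives qs = 8p - 81. In a free market, 99 - 4p = 8p - 81 gives the equilibrium p* = 15, q* = 39.
Because the ceiling (13) lies below the market-clearing price, it is binding.
At p = 13: qd = 99 - 4·13 = 47 and qs = 8·13 - 81 = 23.
Quantity traded falls to 23. At q = 23 the demand price is (99 - 23)/4 = 19 and the supply price is (81 + 23)/8 = 13.
Deadweight loss = ½ · (19 - 13) · (39 - 23) = ½ · 6 · 16 = 48.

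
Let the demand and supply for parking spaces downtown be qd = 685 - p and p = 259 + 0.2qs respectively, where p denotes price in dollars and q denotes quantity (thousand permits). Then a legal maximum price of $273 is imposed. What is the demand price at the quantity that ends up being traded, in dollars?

Rearranging supply gives qs = 5p - 1295. Setting quantity demanded equal to quantity supplied, 685 - p = 5p - 1295, gives p* = 330 and q* = 355.
Since 273 < 330, the ceiling is binding.
At p = 273: qd = 685 - 273 = 412 and qs = 5·273 - 1295 = 70.
Only 70 units reach the market. On the demand curve, the marginal buyer's willingness to pay at q = 70 is (685 - 70) = 615.

615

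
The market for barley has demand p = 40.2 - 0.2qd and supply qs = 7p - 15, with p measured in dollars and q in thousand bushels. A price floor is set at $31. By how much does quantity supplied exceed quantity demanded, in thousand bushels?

156

Rearranging demand gives qd = 201 - 5p. Without the control the market clears where 201 - 5p = 7p - 15, i.e. p* = 18 and q* = 111.
The floor of 31 is above the equilibrium price 18, so it binds.
At p = 31: qd = 201 - 5·31 = 46 and qs = 7·31 - 15 = 202.
Surplus = qs - qd = 202 - 46 = 156.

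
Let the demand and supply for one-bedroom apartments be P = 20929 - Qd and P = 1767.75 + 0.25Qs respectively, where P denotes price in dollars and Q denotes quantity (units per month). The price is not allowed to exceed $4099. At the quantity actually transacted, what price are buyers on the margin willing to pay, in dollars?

11604

Rearranging demand gives Qd = 20929 - P; rearranging supply gives Qs = 4P - 7071. Equilibrium: 20929 - P = 4P - 7071, so 28000 = 5P and P* = 5600, Q* = 15329.
Since 4099 < 5600, the ceiling is binding.
At P = 4099: Qd = 20929 - 4099 = 16830 and Qs = 4·4099 - 7071 = 9325.
Only 9325 units reach the market. On the demand curve, the marginal buyer's willingness to pay at Q = 9325 is (20929 - 9325) = 11604.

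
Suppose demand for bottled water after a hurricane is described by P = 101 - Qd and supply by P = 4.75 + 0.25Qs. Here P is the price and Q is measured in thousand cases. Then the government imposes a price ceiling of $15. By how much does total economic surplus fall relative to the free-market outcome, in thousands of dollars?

810

Rearranging demand gives Qd = 101 - P; rearranging supply gives Qs = 4P - 19. In a free market, 101 - P = 4P - 19 gives the equilibrium P* = 24, Q* = 77.
Because the ceiling (15) lies below the market-clearing price, it is binding.
At P = 15: Qd = 101 - 15 = 86 and Qs = 4·15 - 19 = 41.
Quantity traded falls to 41. At Q = 41 the demand price is 101 - 41 = 60 and the supply price is (19 + 41)/4 = 15.
Deadweight loss = ½ · (60 - 15) · (77 - 41) = ½ · 45 · 36 = 810.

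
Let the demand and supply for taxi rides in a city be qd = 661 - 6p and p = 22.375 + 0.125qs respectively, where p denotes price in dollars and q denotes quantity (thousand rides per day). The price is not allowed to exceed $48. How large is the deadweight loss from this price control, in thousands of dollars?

1344

Rearranging supply gives qs = 8p - 179. Setting quantity demanded equal to quantity supplied, 661 - 6p = 8p - 179, gives p* = 60 and q* = 301.
Because the ceiling (48) lies below the market-clearing price, it is binding.
At p = 48: qd = 661 - 6·48 = 373 and qs = 8·48 - 179 = 205.
Quantity traded falls to 205. At q = 205 the demand price is (661 - 205)/6 = 76 and the supply price is (179 + 205)/8 = 48.
Deadweight loss = ½ · (76 - 48) · (301 - 205) = ½ · 28 · 96 = 1344.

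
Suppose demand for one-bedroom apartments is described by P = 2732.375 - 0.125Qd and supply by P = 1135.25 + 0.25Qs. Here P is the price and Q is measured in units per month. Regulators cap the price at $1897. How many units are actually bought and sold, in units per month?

Rearranging demand gives Qd = 21859 - 8P; rearranging supply gives Qs = 4P - 4541. Setting quantity demanded equal to quantity supplied, 21859 - 8P = 4P - 4541, gives P* = 2200 and Q* = 4259.
The ceiling of 1897 is below the equilibrium price 2200, so it binds.
At P = 1897: Qd = 21859 - 8·1897 = 6683 and Qs = 4·1897 - 4541 = 3047.
The quantity actually transacted is the short side, supply: 3047.

3047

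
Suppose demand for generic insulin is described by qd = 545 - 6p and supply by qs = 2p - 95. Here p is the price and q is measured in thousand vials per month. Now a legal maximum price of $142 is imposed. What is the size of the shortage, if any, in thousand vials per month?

0

Setting quantity demanded equal to quantity supplied, 545 - 6p = 2p - 95, gives p* = 80 and q* = 65.
The ceiling of 142 is above the equilibrium price 80, so it is not binding; the market clears at p* = 80, q* = 65.
Since the control does not bind, there is no shortage.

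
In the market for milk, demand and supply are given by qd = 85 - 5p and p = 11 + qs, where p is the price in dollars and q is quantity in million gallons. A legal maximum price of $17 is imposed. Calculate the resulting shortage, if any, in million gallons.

Rearranging supply gives qs = p - 11. Without the control the market clears where 85 - 5p = p - 11, i.e. p* = 16 and q* = 5.
The ceiling of 17 is above the equilibrium price 16, so it is not binding; the market clears at p* = 16, q* = 5.
Since the control does not bind, there is no shortage.

0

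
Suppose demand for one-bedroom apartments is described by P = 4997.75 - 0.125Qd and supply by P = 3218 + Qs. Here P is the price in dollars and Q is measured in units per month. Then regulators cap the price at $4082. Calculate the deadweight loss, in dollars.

Rearranging demand gives Qd = 39982 - 8P; rearranging supply gives Qs = P - 3218. Equilibrium: 39982 - 8P = P - 3218, so 43200 = 9P and P* = 4800, Q* = 1582.
Because the ceiling (4082) lies below the market-clearing price, it is binding.
At P = 4082: Qd = 39982 - 8·4082 = 7326 and Qs = 4082 - 3218 = 864.
Quantity traded falls to 864. At Q = 864 the demand price is (39982 - 864)/8 = 4889.75 and the supply price is 3218 + 864 = 4082.
Deadweight loss = ½ · (4889.75 - 4082) · (1582 - 864) = ½ · 807.75 · 718 = 289982.25.

289982.25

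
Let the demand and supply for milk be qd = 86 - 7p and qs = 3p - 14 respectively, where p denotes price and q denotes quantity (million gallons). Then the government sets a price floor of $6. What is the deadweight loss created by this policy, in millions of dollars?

0

Setting quantity demanded equal to quantity supplied, 86 - 7p = 3p - 14, gives p* = 10 and q* = 16.
Since 6 is below p* = 10, the floor does not bind and the free-market outcome prevails.
Since the control does not bind, no trades are prevented and deadweight loss is zero.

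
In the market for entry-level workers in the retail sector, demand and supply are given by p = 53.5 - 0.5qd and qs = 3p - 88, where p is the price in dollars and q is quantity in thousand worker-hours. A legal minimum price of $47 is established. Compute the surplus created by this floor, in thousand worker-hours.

40

Rearranging demand gives qd = 107 - 2p. In a free market, 107 - 2p = 3p - 88 gives the equilibrium p* = 39, q* = 29.
The floor of 47 is above the equilibrium price 39, so it binds.
At p = 47: qd = 107 - 2·47 = 13 and qs = 3·47 - 88 = 53.
Surplus = qs - qd = 53 - 13 = 40.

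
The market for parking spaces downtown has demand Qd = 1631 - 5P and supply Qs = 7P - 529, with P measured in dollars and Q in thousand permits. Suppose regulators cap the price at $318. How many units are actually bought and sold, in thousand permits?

731

Setting quantity demanded equal to quantity supplied, 1631 - 5P = 7P - 529, gives P* = 180 and Q* = 731.
Since 318 is above P* = 180, the ceiling does not bind and the free-market outcome prevails.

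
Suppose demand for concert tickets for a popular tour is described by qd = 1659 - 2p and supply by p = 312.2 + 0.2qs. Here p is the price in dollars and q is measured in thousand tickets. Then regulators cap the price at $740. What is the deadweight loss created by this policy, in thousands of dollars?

0

Rearranging supply gives qs = 5p - 1561. Without the control the market clears where 1659 - 2p = 5p - 1561, i.e. p* = 460 and q* = 739.
The ceiling of 740 is above the equilibrium price 460, so it is not binding; the market clears at p* = 460, q* = 739.
Since the control does not bind, no trades are prevented and deadweight loss is zero.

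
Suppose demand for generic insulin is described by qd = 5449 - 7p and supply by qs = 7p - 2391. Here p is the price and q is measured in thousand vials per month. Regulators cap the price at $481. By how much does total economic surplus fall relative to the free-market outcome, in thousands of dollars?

In a free market, 5449 - 7p = 7p - 2391 gives the equilibrium p* = 560, q* = 1529.
Because the ceiling (481) lies below the market-clearing price, it is binding.
At p = 481: qd = 5449 - 7·481 = 2082 and qs = 7·481 - 2391 = 976.
Quantity traded falls to 976. At q = 976 the demand price is (5449 - 976)/7 = 639 and the supply price is (2391 + 976)/7 = 481.
Deadweight loss = ½ · (639 - 481) · (1529 - 976) = ½ · 158 · 553 = 43687.

43687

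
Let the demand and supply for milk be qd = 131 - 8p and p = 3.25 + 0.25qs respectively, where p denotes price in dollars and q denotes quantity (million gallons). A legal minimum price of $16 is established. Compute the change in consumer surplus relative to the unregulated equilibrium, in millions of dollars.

-76

Rearranging supply gives qs = 4p - 13. Equilibrium: 131 - 8p = 4p - 13, so 144 = 12p and p* = 12, q* = 35.
The floor of 16 is above the equilibrium price 12, so it binds.
At p = 16: qd = 131 - 8·16 = 3 and qs = 4·16 - 13 = 51.
Consumer surplus without the control is ½ · (16.375 - 12) · 35 = 76.5625.
With the floor, consumers buy 3 units at 16, so CS = ½ · (16.375 - 16) · 3 = 0.5625.
Change in consumer surplus = 0.5625 - 76.5625 = -76.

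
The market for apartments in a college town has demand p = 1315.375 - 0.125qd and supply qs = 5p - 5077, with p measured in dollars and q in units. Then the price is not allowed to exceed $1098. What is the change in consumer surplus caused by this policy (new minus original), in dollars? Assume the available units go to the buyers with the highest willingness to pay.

Rearranging demand gives qd = 10523 - 8p. Equilibrium: 10523 - 8p = 5p - 5077, so 15600 = 13p and p* = 1200, q* = 923.
Because the ceiling (1098) lies below the market-clearing price, it is binding.
At p = 1098: qd = 10523 - 8·1098 = 1739 and qs = 5·1098 - 5077 = 413.
Consumer surplus without the control is ½ · (1315.375 - 1200) · 923 = 53245.5625.
With the ceiling, 413 units are sold at 1098 (assume they go to the highest-value buyers). The demand price at q = 413 is 1263.75, so CS = ½ · [(1315.375 - 1098) + (1263.75 - 1098)] · 413 = 79115.3125.
Change in consumer surplus = 79115.3125 - 53245.5625 = 25869.75.

25869.75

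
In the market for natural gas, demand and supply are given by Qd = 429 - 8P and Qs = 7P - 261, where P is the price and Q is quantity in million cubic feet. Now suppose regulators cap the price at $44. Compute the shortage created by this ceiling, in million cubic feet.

30

Setting quantity demanded equal to quantity supplied, 429 - 8P = 7P - 261, gives P* = 46 and Q* = 61.
Since 44 < 46, the ceiling is binding.
At P = 44: Qd = 429 - 8·44 = 77 and Qs = 7·44 - 261 = 47.
Shortage = Qd - Qs = 77 - 47 = 30.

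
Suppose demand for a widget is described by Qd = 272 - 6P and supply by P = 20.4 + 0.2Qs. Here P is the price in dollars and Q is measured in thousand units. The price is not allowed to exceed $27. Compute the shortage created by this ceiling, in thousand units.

77

Rearranging supply gives Qs = 5P - 102. Setting quantity demanded equal to quantity supplied, 272 - 6P = 5P - 102, gives P* = 34 and Q* = 68.
Because the ceiling (27) lies below the market-clearing price, it is binding.
At P = 27: Qd = 272 - 6·27 = 110 and Qs = 5·27 - 102 = 33.
Shortage = Qd - Qs = 110 - 33 = 77.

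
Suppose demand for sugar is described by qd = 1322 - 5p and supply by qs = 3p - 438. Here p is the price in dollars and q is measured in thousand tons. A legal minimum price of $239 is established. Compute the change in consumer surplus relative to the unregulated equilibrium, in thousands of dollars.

In a free market, 1322 - 5p = 3p - 438 gives the equilibrium p* = 220, q* = 222.
The floor of 239 is above the equilibrium price 220, so it binds.
At p = 239: qd = 1322 - 5·239 = 127 and qs = 3·239 - 438 = 279.
Consumer surplus without the control is ½ · (264.4 - 220) · 222 = 4928.4.
With the floor, consumers buy 127 units at 239, so CS = ½ · (264.4 - 239) · 127 = 1612.9.
Change in consumer surplus = 1612.9 - 4928.4 = -3315.5.

-3315.5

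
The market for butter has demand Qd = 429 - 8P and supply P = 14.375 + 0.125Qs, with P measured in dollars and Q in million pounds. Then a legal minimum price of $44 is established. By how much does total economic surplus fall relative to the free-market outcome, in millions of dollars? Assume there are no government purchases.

800

Rearranging supply gives Qs = 8P - 115. Equilibrium: 429 - 8P = 8P - 115, so 544 = 16P and P* = 34, Q* = 157.
Because the floor (44) lies above the market-clearing price, it is binding.
At P = 44: Qd = 429 - 8·44 = 77 and Qs = 8·44 - 115 = 237.
Quantity traded falls to 77. At Q = 77 the demand price is (429 - 77)/8 = 44 and the supply price is (115 + 77)/8 = 24.
Deadweight loss = ½ · (44 - 24) · (157 - 77) = ½ · 20 · 80 = 800.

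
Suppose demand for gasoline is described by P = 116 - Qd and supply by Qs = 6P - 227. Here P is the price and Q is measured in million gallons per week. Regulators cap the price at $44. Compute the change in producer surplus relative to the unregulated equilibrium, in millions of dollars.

Rearranging demand gives Qd = 116 - P. Setting quantity demanded equal to quantity supplied, 116 - P = 6P - 227, gives P* = 49 and Q* = 67.
The ceiling of 44 is below the equilibrium price 49, so it binds.
At P = 44: Qd = 116 - 44 = 72 and Qs = 6·44 - 227 = 37.
Producer surplus without the control is ½ · (49 - 227/6) · 67 = 4489/12.
With the ceiling, producers sell 37 units at 44, so PS = ½ · (44 - 227/6) · 37 = 1369/12.
Change in producer surplus = 1369/12 - 4489/12 = -260.

-260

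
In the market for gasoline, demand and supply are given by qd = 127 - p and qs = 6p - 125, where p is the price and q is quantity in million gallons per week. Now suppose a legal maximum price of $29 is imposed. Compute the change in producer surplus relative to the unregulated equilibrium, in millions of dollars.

-490

In a free market, 127 - p = 6p - 125 gives the equilibrium p* = 36, q* = 91.
Because the ceiling (29) lies below the market-clearing price, it is binding.
At p = 29: qd = 127 - 29 = 98 and qs = 6·29 - 125 = 49.
Producer surplus without the control is ½ · (36 - 125/6) · 91 = 8281/12.
With the ceiling, producers sell 49 units at 29, so PS = ½ · (29 - 125/6) · 49 = 2401/12.
Change in producer surplus = 2401/12 - 8281/12 = -490.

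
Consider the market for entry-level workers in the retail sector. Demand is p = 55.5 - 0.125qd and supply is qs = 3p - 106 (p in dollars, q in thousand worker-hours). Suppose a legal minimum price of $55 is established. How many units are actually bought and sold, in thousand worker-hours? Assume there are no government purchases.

4

Rearranging demand gives qd = 444 - 8p. Equilibrium: 444 - 8p = 3p - 106, so 550 = 11p and p* = 50, q* = 44.
Since 55 > 50, the floor is binding.
At p = 55: qd = 444 - 8·55 = 4 and qs = 3·55 - 106 = 59.
The quantity actually transacted is the short side, demand: 4.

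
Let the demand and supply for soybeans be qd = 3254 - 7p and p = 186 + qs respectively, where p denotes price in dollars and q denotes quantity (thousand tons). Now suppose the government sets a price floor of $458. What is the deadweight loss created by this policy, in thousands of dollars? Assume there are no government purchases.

21952

Rearranging supply gives qs = p - 186. In a free market, 3254 - 7p = p - 186 gives the equilibrium p* = 430, q* = 244.
Since 458 > 430, the floor is binding.
At p = 458: qd = 3254 - 7·458 = 48 and qs = 458 - 186 = 272.
Quantity traded falls to 48. At q = 48 the demand price is (3254 - 48)/7 = 458 and the supply price is 186 + 48 = 234.
Deadweight loss = ½ · (458 - 234) · (244 - 48) = ½ · 224 · 196 = 21952.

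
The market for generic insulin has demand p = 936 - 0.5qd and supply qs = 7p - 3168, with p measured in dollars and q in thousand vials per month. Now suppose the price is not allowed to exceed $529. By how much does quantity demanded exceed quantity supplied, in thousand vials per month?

279

Rearranging demand gives qd = 1872 - 2p. In a free market, 1872 - 2p = 7p - 3168 gives the equilibrium p* = 560, q* = 752.
Since 529 < 560, the ceiling is binding.
At p = 529: qd = 1872 - 2·529 = 814 and qs = 7·529 - 3168 = 535.
Shortage = qd - qs = 814 - 535 = 279.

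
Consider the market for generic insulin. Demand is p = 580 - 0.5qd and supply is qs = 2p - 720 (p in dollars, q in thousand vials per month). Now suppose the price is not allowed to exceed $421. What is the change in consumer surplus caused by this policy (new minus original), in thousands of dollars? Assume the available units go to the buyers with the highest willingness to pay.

Rearranging demand gives qd = 1160 - 2p. Setting quantity demanded equal to quantity supplied, 1160 - 2p = 2p - 720, gives p* = 470 and q* = 220.
Since 421 < 470, the ceiling is binding.
At p = 421: qd = 1160 - 2·421 = 318 and qs = 2·421 - 720 = 122.
Consumer surplus without the control is ½ · (580 - 470) · 220 = 12100.
With the ceiling, 122 units are sold at 421 (assume they go to the highest-value buyers). The demand price at q = 122 is 519, so CS = ½ · [(580 - 421) + (519 - 421)] · 122 = 15677.
Change in consumer surplus = 15677 - 12100 = 3577.

3577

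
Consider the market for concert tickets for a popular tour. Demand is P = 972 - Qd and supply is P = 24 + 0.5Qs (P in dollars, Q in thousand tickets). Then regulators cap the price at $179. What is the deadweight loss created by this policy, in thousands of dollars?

77763

Rearranging demand gives Qd = 972 - P; rearranging supply gives Qs = 2P - 48. Without the control the market clears where 972 - P = 2P - 48, i.e. P* = 340 and Q* = 632.
The ceiling of 179 is below the equilibrium price 340, so it binds.
At P = 179: Qd = 972 - 179 = 793 and Qs = 2·179 - 48 = 310.
Quantity traded falls to 310. At Q = 310 the demand price is 972 - 310 = 662 and the supply price is (48 + 310)/2 = 179.
Deadweight loss = ½ · (662 - 179) · (632 - 310) = ½ · 483 · 322 = 77763.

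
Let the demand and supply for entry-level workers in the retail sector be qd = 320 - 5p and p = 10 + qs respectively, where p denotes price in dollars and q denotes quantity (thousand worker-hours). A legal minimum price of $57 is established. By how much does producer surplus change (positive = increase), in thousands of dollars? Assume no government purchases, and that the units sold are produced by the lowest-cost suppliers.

Rearranging supply gives qs = p - 10. Setting quantity demanded equal to quantity supplied, 320 - 5p = p - 10, gives p* = 55 and q* = 45.
The floor of 57 is above the equilibrium price 55, so it binds.
At p = 57: qd = 320 - 5·57 = 35 and qs = 57 - 10 = 47.
Producer surplus without the control is ½ · (55 - 10) · 45 = 1012.5.
With the floor, 35 units are sold at 57. The supply price at q = 35 is 45, so PS = ½ · [(57 - 10) + (57 - 45)] · 35 = 1032.5.
Change in producer surplus = 1032.5 - 1012.5 = 20.

20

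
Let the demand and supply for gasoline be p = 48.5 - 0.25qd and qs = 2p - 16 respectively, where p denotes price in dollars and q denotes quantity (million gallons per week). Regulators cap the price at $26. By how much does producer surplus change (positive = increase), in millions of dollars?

Rearranging demand gives qd = 194 - 4p. In a free market, 194 - 4p = 2p - 16 gives the equilibrium p* = 35, q* = 54.
The ceiling of 26 is below the equilibrium price 35, so it binds.
At p = 26: qd = 194 - 4·26 = 90 and qs = 2·26 - 16 = 36.
Producer surplus without the control is ½ · (35 - 8) · 54 = 729.
With the ceiling, producers sell 36 units at 26, so PS = ½ · (26 - 8) · 36 = 324.
Change in producer surplus = 324 - 729 = -405.

-405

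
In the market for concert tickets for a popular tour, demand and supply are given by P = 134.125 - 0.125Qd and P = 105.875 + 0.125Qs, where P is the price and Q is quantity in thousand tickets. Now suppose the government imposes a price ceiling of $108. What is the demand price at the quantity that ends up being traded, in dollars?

Rearranging demand gives Qd = 1073 - 8P; rearranging supply gives Qs = 8P - 847. In a free market, 1073 - 8P = 8P - 847 gives the equilibrium P* = 120, Q* = 113.
Since 108 < 120, the ceiling is binding.
At P = 108: Qd = 1073 - 8·108 = 209 and Qs = 8·108 - 847 = 17.
Only 17 units reach the market. On the demand curve, the marginal buyer's willingness to pay at Q = 17 is (1073 - 17)/8 = 132.

132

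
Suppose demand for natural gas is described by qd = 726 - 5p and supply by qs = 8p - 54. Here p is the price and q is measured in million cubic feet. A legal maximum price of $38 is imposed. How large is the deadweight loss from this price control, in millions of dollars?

5033.6

Equilibrium: 726 - 5p = 8p - 54, so 780 = 13p and p* = 60, q* = 426.
Because the ceiling (38) lies below the market-clearing price, it is binding.
At p = 38: qd = 726 - 5·38 = 536 and qs = 8·38 - 54 = 250.
Quantity traded falls to 250. At q = 250 the demand price is (726 - 250)/5 = 95.2 and the supply price is (54 + 250)/8 = 38.
Deadweight loss = ½ · (95.2 - 38) · (426 - 250) = ½ · 57.2 · 176 = 5033.6.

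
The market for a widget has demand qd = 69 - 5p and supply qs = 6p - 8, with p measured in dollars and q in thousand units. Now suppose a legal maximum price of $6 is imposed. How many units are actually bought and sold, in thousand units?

28

Equilibrium: 69 - 5p = 6p - 8, so 77 = 11p and p* = 7, q* = 34.
Because the ceiling (6) lies below the market-clearing price, it is binding.
At p = 6: qd = 69 - 5·6 = 39 and qs = 6·6 - 8 = 28.
The quantity actually transacted is the short side, supply: 28.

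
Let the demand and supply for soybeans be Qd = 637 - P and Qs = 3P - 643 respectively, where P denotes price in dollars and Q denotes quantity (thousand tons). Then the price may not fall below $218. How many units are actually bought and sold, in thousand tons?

317

Without the control the market clears where 637 - P = 3P - 643, i.e. P* = 320 and Q* = 317.
Since 218 is below P* = 320, the floor does not bind and the free-market outcome prevails.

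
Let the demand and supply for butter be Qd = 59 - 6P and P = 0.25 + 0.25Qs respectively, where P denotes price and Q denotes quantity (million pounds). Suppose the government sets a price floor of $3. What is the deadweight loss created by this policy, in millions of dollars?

Rearranging supply gives Qs = 4P - 1. In a free market, 59 - 6P = 4P - 1 gives the equilibrium P* = 6, Q* = 23.
The floor of 3 is below the equilibrium price 6, so it is not binding; the market clears at P* = 6, Q* = 23.
Since the control does not bind, no trades are prevented and deadweight loss is zero.

0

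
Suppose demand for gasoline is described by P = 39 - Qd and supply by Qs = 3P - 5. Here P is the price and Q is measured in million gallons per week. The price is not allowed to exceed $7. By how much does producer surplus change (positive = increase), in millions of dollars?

Rearranging demand gives Qd = 39 - P. Setting quantity demanded equal to quantity supplied, 39 - P = 3P - 5, gives P* = 11 and Q* = 28.
Because the ceiling (7) lies below the market-clearing price, it is binding.
At P = 7: Qd = 39 - 7 = 32 and Qs = 3·7 - 5 = 16.
Producer surplus without the control is ½ · (11 - 5/3) · 28 = 392/3.
With the ceiling, producers sell 16 units at 7, so PS = ½ · (7 - 5/3) · 16 = 128/3.
Change in producer surplus = 128/3 - 392/3 = -88.

-88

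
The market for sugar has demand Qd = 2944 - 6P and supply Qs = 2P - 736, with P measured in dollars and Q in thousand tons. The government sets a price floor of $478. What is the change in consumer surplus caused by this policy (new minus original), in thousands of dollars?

Equilibrium: 2944 - 6P = 2P - 736, so 3680 = 8P and P* = 460, Q* = 184.
Because the floor (478) lies above the market-clearing price, it is binding.
At P = 478: Qd = 2944 - 6·478 = 76 and Qs = 2·478 - 736 = 220.
Consumer surplus without the control is ½ · (1472/3 - 460) · 184 = 8464/3.
With the floor, consumers buy 76 units at 478, so CS = ½ · (1472/3 - 478) · 76 = 1444/3.
Change in consumer surplus = 1444/3 - 8464/3 = -2340.

-2340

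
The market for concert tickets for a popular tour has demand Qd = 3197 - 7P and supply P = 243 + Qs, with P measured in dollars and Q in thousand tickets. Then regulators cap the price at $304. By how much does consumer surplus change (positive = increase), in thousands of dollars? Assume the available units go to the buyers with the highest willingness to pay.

6552

Rearranging supply gives Qs = P - 243. Without the control the market clears where 3197 - 7P = P - 243, i.e. P* = 430 and Q* = 187.
Since 304 < 430, the ceiling is binding.
At P = 304: Qd = 3197 - 7·304 = 1069 and Qs = 304 - 243 = 61.
Consumer surplus without the control is ½ · (3197/7 - 430) · 187 = 34969/14.
With the ceiling, 61 units are sold at 304 (assume they go to the highest-value buyers). The demand price at Q = 61 is 448, so CS = ½ · [(3197/7 - 304) + (448 - 304)] · 61 = 126697/14.
Change in consumer surplus = 126697/14 - 34969/14 = 6552.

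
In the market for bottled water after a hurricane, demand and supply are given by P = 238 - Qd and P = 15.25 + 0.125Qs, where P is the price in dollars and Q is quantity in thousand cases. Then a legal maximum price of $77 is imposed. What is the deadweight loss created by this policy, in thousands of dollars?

0

Rearranging demand gives Qd = 238 - P; rearranging supply gives Qs = 8P - 122. In a free market, 238 - P = 8P - 122 gives the equilibrium P* = 40, Q* = 198.
Since 77 is above P* = 40, the ceiling does not bind and the free-market outcome prevails.
Since the control does not bind, no trades are prevented and deadweight loss is zero.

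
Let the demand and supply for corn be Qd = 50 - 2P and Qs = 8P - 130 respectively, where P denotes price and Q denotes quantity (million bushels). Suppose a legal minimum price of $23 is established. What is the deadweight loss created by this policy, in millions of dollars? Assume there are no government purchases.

31.25

In a free market, 50 - 2P = 8P - 130 gives the equilibrium P* = 18, Q* = 14.
Because the floor (23) lies above the market-clearing price, it is binding.
At P = 23: Qd = 50 - 2·23 = 4 and Qs = 8·23 - 130 = 54.
Quantity traded falls to 4. At Q = 4 the demand price is (50 - 4)/2 = 23 and the supply price is (130 + 4)/8 = 16.75.
Deadweight loss = ½ · (23 - 16.75) · (14 - 4) = ½ · 6.25 · 10 = 31.25.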